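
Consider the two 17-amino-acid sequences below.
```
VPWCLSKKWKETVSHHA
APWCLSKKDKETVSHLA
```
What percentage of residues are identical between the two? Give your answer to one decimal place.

82.4%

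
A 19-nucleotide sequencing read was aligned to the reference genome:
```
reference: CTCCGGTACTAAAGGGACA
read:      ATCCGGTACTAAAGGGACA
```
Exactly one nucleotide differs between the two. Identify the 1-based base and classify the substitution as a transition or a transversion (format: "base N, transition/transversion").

base 1, transversion

Base 1 changes C→A. C is a pyrimidine and A is a purine, so this is a transversion.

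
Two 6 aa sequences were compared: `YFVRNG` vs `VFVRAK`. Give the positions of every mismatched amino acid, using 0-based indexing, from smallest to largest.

Scanning 0-based: 0: Y/V; 4: N/A; 5: G/K.

0, 4, 5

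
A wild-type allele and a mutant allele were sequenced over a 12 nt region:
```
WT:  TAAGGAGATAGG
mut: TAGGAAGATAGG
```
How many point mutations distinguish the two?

2

Mismatches (1-based): site 3: A→G; site 5: G→A.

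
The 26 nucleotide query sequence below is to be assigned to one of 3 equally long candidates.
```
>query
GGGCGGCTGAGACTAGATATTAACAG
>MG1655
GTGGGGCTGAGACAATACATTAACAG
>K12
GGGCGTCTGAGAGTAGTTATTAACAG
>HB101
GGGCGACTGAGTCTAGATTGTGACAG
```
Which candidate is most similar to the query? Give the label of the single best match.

K12

MG1655 differs at 5 sites; K12 differs at 3 sites; HB101 differs at 5 sites. The closest is K12.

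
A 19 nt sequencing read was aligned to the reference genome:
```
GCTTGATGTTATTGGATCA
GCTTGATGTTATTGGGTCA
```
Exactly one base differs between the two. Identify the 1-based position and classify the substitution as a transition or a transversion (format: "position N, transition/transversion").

Position 16 changes A→G. A is a purine and G is a purine, so this is a transition.

position 16, transition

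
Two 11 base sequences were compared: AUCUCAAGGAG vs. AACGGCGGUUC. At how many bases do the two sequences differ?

8

Comparing position by position, 8 bases differ: 2 (U/A), 4 (U/G), 5 (C/G), 6 (A/C), 7 (A/G), 9 (G/U), 10 (A/U), 11 (G/C).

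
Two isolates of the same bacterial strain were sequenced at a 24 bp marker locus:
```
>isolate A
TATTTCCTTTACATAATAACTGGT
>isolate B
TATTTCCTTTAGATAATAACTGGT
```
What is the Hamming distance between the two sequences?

1

Comparing position by position, 1 position differs: 12 (C/G).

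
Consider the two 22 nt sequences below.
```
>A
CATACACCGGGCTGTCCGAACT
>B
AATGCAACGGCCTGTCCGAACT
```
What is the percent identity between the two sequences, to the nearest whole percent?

Mismatches at positions 1, 4, 7, 11 (1-based): 4 of 22.
Identical positions: 18/22 = 81.82% → 82%.

82%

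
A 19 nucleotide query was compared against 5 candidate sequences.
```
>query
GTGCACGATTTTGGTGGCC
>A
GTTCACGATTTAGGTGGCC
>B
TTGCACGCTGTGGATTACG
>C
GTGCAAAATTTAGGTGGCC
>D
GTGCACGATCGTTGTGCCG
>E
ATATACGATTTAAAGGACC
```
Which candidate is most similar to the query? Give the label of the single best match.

Hamming distances to query — A: 2; B: 8; C: 3; D: 5; E: 8.
Smallest is A with 2 mismatches.

A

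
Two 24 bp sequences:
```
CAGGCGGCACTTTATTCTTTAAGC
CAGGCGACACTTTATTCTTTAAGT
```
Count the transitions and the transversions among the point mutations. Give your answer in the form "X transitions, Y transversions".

Mismatches (1-based):
base 7: G→A (purine→purine, transition)
base 24: C→T (pyrimidine→pyrimidine, transition)

2 transitions, 0 transversions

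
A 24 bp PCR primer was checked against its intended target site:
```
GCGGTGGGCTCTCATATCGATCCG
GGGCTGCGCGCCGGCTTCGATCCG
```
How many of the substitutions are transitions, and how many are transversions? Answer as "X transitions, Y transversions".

3 transitions, 6 transversions

Mismatches (1-based):
base 2: C→G (pyrimidine→purine, transversion)
base 4: G→C (purine→pyrimidine, transversion)
base 7: G→C (purine→pyrimidine, transversion)
base 10: T→G (pyrimidine→purine, transversion)
base 12: T→C (pyrimidine→pyrimidine, transition)
base 13: C→G (pyrimidine→purine, transversion)
base 14: A→G (purine→purine, transition)
base 15: T→C (pyrimidine→pyrimidine, transition)
base 16: A→T (purine→pyrimidine, transversion)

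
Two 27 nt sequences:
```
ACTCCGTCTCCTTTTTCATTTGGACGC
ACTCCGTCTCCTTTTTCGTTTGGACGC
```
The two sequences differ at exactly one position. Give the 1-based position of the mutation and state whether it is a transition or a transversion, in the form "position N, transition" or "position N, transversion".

position 18, transition

The sequences differ only at position 18: A→G (purine→purine), a transition.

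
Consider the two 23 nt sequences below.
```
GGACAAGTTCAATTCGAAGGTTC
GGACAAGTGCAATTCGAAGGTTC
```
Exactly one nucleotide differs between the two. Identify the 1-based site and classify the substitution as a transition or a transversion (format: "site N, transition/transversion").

Site 9 changes T→G. T is a pyrimidine and G is a purine, so this is a transversion.

site 9, transversion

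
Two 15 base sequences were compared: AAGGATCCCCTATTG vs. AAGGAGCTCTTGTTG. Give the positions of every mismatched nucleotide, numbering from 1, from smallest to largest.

Scanning 1-based: 6: T/G; 8: C/T; 10: C/T; 12: A/G.

6, 8, 10, 12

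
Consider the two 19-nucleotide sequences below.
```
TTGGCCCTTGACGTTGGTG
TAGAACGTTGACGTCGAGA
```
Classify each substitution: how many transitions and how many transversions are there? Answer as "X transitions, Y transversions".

4 transitions, 4 transversions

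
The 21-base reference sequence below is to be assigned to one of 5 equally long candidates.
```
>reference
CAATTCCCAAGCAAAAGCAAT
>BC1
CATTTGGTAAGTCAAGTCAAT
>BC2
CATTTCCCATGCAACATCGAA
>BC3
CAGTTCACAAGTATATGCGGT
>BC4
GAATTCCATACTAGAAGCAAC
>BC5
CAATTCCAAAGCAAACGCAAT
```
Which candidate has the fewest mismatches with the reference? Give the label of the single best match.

BC1 differs at 8 bases; BC2 differs at 6 bases; BC3 differs at 7 bases; BC4 differs at 7 bases; BC5 differs at 2 bases. The closest is BC5.

BC5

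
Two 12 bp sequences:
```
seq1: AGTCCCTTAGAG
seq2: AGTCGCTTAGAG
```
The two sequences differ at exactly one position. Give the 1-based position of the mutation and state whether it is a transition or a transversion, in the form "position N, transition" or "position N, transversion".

position 5, transversion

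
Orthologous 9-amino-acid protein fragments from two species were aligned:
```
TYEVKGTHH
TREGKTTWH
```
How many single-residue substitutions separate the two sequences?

The sequences differ at positions 2, 4, 6, 8 (1-based) — 4 in total.

4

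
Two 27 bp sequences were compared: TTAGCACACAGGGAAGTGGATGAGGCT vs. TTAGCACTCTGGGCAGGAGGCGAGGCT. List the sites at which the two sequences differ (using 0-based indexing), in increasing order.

7, 9, 13, 16, 17, 19, 20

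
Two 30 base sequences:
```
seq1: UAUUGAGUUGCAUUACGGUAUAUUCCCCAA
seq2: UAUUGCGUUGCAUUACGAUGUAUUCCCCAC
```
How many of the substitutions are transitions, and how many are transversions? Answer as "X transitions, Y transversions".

Transitions (purine↔purine or pyrimidine↔pyrimidine): 18 G→A, 20 A→G.
Transversions (purine↔pyrimidine): 6 A→C, 30 A→C.

2 transitions, 2 transversions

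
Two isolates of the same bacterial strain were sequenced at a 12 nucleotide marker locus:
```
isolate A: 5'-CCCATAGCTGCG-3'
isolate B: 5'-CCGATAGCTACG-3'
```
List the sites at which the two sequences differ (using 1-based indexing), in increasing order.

3, 10

Differences at site 3 (C→G), site 10 (G→A).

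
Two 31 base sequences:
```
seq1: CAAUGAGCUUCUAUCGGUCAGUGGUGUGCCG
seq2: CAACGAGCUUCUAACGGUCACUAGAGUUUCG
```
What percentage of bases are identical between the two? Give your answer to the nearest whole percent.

77%

Mismatches at positions 4, 14, 21, 23, 25, 28, 29 (1-based): 7 of 31.
Identical positions: 24/31 = 77.42% → 77%.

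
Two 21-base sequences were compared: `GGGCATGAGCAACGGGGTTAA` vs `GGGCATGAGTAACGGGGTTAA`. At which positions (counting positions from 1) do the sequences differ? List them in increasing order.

10

Differences at position 10 (C→T).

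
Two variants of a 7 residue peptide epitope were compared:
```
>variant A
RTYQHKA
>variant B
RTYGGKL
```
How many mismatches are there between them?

3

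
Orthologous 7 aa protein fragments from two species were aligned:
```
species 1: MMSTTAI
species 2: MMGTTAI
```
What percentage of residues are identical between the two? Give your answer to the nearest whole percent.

86%

Mismatch at position 3 (1-based): 1 of 7.
Identical positions: 6/7 = 85.71% → 86%.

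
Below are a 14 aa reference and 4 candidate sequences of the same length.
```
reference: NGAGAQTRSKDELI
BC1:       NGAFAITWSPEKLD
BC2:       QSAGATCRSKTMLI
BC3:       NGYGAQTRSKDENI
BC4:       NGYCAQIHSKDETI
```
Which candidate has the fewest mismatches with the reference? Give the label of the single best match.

Hamming distances to reference — BC1: 7; BC2: 6; BC3: 2; BC4: 5.
Smallest is BC3 with 2 mismatches.

BC3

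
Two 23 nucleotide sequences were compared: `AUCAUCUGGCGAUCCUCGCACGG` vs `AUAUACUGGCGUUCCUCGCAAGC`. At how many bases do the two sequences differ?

6

The sequences differ at bases 3, 4, 5, 12, 21, 23 (1-based) — 6 in total.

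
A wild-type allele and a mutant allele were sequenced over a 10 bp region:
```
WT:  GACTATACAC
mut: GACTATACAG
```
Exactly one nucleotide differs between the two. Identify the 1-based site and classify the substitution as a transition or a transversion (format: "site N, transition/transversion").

Site 10 changes C→G. C is a pyrimidine and G is a purine, so this is a transversion.

site 10, transversion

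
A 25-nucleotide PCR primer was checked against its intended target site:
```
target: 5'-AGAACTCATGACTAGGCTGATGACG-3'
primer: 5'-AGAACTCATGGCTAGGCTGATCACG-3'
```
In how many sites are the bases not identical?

2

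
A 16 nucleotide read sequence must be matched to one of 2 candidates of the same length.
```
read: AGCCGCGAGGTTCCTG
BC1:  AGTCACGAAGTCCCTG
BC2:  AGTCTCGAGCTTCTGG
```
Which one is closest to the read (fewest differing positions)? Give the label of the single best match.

BC1

BC1 differs at 4 positions; BC2 differs at 5 positions. The closest is BC1.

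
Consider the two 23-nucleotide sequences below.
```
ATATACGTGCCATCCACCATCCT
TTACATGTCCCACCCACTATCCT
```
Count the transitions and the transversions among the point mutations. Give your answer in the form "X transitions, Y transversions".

Transitions (purine↔purine or pyrimidine↔pyrimidine): 4 T→C, 6 C→T, 13 T→C, 18 C→T.
Transversions (purine↔pyrimidine): 1 A→T, 9 G→C.

4 transitions, 2 transversions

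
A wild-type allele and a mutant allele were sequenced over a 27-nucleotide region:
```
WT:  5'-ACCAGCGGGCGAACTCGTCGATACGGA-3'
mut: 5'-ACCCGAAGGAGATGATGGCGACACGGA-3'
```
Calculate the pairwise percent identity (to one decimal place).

Mismatches at positions 4, 6, 7, 10, 13, 14, 15, 16, 18, 22 (1-based): 10 of 27.
Identical positions: 17/27 = 62.96% → 63.0%.

63.0%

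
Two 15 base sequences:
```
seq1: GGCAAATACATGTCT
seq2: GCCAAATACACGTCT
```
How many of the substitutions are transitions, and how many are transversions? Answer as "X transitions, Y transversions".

Transitions (purine↔purine or pyrimidine↔pyrimidine): 11 T→C.
Transversions (purine↔pyrimidine): 2 G→C.

1 transition, 1 transversion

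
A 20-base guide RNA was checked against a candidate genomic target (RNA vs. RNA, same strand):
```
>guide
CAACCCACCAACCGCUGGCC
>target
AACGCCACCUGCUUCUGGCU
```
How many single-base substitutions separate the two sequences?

Comparing position by position, 8 positions differ: 1 (C/A), 3 (A/C), 4 (C/G), 10 (A/U), 11 (A/G), 13 (C/U), 14 (G/U), 20 (C/U).

8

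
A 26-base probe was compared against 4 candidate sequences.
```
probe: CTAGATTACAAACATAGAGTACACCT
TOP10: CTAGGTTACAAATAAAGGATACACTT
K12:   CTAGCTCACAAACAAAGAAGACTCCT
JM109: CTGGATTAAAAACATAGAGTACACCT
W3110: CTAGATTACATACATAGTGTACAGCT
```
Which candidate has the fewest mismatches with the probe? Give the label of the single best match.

JM109

TOP10 differs at 6 sites; K12 differs at 6 sites; JM109 differs at 2 sites; W3110 differs at 3 sites. The closest is JM109.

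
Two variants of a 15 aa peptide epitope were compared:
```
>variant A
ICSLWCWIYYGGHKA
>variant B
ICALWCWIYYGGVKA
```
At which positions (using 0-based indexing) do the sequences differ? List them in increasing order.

2, 12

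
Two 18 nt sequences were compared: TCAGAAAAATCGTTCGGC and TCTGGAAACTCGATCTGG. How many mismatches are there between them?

6

Mismatches (1-based): site 3: A→T; site 5: A→G; site 9: A→C; site 13: T→A; site 16: G→T; site 18: C→G.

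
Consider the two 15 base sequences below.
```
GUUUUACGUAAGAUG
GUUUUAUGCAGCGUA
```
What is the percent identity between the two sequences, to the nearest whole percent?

6 positions differ (7, 9, 11, 12, 13, 15), so 9 of 15 match: 9/15 = 60%.

60%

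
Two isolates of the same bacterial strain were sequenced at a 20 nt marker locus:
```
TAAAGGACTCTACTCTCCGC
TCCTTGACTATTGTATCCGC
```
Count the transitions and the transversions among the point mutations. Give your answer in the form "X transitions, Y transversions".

Transitions (purine↔purine or pyrimidine↔pyrimidine): none.
Transversions (purine↔pyrimidine): 2 A→C, 3 A→C, 4 A→T, 5 G→T, 10 C→A, 12 A→T, 13 C→G, 15 C→A.

0 transitions, 8 transversions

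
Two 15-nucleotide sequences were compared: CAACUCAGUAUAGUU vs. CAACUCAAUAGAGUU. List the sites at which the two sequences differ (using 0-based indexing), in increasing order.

7, 10

Scanning 0-based: 7: G/A; 10: U/G.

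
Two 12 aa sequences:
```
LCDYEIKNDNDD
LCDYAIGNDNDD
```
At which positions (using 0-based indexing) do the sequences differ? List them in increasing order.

4, 6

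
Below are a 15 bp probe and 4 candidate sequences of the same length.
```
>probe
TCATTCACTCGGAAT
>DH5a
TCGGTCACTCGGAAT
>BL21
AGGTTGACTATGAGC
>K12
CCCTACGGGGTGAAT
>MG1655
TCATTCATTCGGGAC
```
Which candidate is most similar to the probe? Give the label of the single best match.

DH5a differs at 2 sites; BL21 differs at 8 sites; K12 differs at 8 sites; MG1655 differs at 3 sites. The closest is DH5a.

DH5a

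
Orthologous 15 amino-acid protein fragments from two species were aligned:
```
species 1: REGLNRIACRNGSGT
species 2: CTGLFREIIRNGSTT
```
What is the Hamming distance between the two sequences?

Mismatches (1-based): residue 1: R→C; residue 2: E→T; residue 5: N→F; residue 7: I→E; residue 8: A→I; residue 9: C→I; residue 14: G→T.

7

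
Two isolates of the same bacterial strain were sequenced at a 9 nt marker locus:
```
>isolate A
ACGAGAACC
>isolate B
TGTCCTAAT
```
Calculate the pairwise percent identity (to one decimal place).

11.1%

8 positions differ (1, 2, 3, 4, 5, 6, 8, 9), so 1 of 9 match: 1/9 = 11.11%.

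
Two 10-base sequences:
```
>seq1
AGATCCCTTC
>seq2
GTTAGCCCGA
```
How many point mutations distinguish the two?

8

Comparing position by position, 8 positions differ: 1 (A/G), 2 (G/T), 3 (A/T), 4 (T/A), 5 (C/G), 8 (T/C), 9 (T/G), 10 (C/A).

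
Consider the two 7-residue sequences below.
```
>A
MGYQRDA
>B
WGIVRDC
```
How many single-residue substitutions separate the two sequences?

Comparing position by position, 4 positions differ: 1 (M/W), 3 (Y/I), 4 (Q/V), 7 (A/C).

4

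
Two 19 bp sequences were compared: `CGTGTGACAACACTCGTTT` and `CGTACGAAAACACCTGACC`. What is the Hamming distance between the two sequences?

8

Comparing position by position, 8 bases differ: 4 (G/A), 5 (T/C), 8 (C/A), 14 (T/C), 15 (C/T), 17 (T/A), 18 (T/C), 19 (T/C).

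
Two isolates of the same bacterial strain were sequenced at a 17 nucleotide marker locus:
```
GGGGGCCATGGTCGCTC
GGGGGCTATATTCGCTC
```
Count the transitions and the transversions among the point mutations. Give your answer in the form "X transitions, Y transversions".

2 transitions, 1 transversion

Mismatches (1-based):
site 7: C→T (pyrimidine→pyrimidine, transition)
site 10: G→A (purine→purine, transition)
site 11: G→T (purine→pyrimidine, transversion)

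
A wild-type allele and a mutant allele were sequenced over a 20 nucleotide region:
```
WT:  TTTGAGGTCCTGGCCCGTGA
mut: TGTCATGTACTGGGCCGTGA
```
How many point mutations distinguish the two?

Comparing position by position, 5 bases differ: 2 (T/G), 4 (G/C), 6 (G/T), 9 (C/A), 14 (C/G).

5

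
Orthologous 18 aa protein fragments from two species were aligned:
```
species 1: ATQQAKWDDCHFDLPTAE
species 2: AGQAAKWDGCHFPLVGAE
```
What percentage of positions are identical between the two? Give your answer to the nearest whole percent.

67%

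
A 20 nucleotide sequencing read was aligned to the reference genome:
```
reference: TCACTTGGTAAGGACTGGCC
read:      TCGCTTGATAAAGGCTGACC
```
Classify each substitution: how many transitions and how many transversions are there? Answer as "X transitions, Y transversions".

Mismatches (1-based):
base 3: A→G (purine→purine, transition)
base 8: G→A (purine→purine, transition)
base 12: G→A (purine→purine, transition)
base 14: A→G (purine→purine, transition)
base 18: G→A (purine→purine, transition)

5 transitions, 0 transversions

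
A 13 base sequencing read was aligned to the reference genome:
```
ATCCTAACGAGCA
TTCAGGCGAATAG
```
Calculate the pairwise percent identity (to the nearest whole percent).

23%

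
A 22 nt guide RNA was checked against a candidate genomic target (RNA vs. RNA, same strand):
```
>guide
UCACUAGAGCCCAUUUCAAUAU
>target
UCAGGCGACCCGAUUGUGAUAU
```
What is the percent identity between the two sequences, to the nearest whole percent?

8 positions differ (4, 5, 6, 9, 12, 16, 17, 18), so 14 of 22 match: 14/22 = 63.64%.

64%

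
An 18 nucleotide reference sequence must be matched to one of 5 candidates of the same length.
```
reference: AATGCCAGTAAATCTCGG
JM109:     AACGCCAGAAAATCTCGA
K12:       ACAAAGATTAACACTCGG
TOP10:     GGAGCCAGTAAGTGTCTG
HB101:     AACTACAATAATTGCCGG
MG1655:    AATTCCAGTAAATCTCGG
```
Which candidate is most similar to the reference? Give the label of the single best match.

MG1655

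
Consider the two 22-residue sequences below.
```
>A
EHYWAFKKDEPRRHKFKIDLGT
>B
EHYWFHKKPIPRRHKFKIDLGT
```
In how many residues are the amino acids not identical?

4

The sequences differ at residues 5, 6, 9, 10 (1-based) — 4 in total.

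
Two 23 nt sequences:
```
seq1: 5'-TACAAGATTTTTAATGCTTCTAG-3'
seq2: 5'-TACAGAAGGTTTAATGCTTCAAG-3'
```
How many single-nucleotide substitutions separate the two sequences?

The sequences differ at sites 5, 6, 8, 9, 21 (1-based) — 5 in total.

5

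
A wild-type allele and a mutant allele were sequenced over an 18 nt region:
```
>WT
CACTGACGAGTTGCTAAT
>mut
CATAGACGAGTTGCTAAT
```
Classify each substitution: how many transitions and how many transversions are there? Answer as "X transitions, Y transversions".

1 transition, 1 transversion

Mismatches (1-based):
position 3: C→T (pyrimidine→pyrimidine, transition)
position 4: T→A (pyrimidine→purine, transversion)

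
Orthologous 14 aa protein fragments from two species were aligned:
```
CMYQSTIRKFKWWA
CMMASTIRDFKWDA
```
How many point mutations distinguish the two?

4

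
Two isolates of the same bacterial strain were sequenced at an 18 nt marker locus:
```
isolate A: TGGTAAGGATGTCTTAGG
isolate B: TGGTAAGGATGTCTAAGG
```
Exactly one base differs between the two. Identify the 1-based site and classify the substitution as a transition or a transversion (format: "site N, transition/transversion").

The sequences differ only at site 15: T→A (pyrimidine→purine), a transversion.

site 15, transversion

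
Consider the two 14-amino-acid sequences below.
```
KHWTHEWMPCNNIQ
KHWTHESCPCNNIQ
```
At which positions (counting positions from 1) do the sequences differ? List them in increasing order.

7, 8

Differences at position 7 (W→S), position 8 (M→C).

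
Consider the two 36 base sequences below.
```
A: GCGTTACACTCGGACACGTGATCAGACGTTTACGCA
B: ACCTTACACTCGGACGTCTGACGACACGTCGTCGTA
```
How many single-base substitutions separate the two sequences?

12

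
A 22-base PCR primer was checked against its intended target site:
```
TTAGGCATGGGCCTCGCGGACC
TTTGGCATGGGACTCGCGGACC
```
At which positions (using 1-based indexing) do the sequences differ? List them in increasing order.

3, 12

Differences at position 3 (A→T), position 12 (C→A).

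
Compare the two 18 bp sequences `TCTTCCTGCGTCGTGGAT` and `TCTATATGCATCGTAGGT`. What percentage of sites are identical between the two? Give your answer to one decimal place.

66.7%

6 positions differ (4, 5, 6, 10, 15, 17), so 12 of 18 match: 12/18 = 66.67%.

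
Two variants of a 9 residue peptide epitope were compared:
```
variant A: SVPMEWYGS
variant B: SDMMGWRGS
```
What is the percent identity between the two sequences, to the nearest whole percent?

Mismatches at positions 2, 3, 5, 7 (1-based): 4 of 9.
Identical positions: 5/9 = 55.56% → 56%.

56%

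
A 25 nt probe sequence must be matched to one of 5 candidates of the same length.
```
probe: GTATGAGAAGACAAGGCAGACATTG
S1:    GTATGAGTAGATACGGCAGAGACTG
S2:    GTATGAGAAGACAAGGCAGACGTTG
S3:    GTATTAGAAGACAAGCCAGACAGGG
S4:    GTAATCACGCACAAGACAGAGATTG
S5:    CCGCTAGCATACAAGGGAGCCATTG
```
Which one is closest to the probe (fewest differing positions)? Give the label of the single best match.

Hamming distances to probe — S1: 5; S2: 1; S3: 4; S4: 9; S5: 9.
Smallest is S2 with 1 mismatch.

S2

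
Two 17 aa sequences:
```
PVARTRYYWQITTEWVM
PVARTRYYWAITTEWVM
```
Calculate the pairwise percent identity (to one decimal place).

94.1%

Mismatch at position 10 (1-based): 1 of 17.
Identical positions: 16/17 = 94.12% → 94.1%.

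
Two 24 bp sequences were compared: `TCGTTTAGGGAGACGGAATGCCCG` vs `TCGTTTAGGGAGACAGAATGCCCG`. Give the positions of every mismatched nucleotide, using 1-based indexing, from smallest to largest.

Scanning 1-based: 15: G/A.

15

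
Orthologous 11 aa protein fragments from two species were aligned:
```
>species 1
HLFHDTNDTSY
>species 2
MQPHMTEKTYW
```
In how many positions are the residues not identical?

The sequences differ at positions 1, 2, 3, 5, 7, 8, 10, 11 (1-based) — 8 in total.

8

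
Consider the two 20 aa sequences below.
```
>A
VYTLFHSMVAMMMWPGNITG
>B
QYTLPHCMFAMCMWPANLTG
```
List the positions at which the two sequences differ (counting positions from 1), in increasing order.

1, 5, 7, 9, 12, 16, 18

Differences at position 1 (V→Q), position 5 (F→P), position 7 (S→C), position 9 (V→F), position 12 (M→C), position 16 (G→A), position 18 (I→L).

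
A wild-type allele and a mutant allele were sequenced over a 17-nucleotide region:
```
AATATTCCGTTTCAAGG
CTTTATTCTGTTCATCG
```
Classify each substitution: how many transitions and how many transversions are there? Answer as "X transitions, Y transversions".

1 transition, 8 transversions

Mismatches (1-based):
base 1: A→C (purine→pyrimidine, transversion)
base 2: A→T (purine→pyrimidine, transversion)
base 4: A→T (purine→pyrimidine, transversion)
base 5: T→A (pyrimidine→purine, transversion)
base 7: C→T (pyrimidine→pyrimidine, transition)
base 9: G→T (purine→pyrimidine, transversion)
base 10: T→G (pyrimidine→purine, transversion)
base 15: A→T (purine→pyrimidine, transversion)
base 16: G→C (purine→pyrimidine, transversion)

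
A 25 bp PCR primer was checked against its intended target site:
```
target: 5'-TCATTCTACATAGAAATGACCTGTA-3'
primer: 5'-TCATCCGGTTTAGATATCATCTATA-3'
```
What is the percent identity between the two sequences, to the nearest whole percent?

64%

9 positions differ (5, 7, 8, 9, 10, 15, 18, 20, 23), so 16 of 25 match: 16/25 = 64%.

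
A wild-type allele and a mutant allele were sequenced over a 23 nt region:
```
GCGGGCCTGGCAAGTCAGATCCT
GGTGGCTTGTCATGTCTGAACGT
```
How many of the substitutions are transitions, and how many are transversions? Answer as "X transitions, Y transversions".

1 transition, 7 transversions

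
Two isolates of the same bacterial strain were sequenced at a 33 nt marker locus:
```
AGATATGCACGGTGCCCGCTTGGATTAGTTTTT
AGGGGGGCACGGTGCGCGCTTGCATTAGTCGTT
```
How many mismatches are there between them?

Comparing position by position, 8 positions differ: 3 (A/G), 4 (T/G), 5 (A/G), 6 (T/G), 16 (C/G), 23 (G/C), 30 (T/C), 31 (T/G).

8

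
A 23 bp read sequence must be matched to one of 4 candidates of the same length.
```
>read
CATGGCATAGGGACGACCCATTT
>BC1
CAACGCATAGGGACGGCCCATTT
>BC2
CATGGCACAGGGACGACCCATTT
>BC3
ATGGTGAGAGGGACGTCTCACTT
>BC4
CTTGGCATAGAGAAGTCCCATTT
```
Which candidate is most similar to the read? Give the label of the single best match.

Hamming distances to read — BC1: 3; BC2: 1; BC3: 9; BC4: 4.
Smallest is BC2 with 1 mismatch.

BC2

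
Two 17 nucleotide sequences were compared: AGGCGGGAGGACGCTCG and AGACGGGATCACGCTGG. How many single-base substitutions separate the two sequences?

4

The sequences differ at sites 3, 9, 10, 16 (1-based) — 4 in total.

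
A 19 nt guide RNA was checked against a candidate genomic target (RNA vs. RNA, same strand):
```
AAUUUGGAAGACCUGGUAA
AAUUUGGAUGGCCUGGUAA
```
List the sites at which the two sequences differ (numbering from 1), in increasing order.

9, 11

Differences at site 9 (A→U), site 11 (A→G).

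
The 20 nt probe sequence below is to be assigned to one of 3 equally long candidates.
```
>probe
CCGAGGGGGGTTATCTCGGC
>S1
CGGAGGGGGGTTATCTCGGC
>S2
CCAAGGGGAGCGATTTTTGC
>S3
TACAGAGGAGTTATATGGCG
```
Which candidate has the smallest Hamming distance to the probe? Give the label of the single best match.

Hamming distances to probe — S1: 1; S2: 7; S3: 9.
Smallest is S1 with 1 mismatch.

S1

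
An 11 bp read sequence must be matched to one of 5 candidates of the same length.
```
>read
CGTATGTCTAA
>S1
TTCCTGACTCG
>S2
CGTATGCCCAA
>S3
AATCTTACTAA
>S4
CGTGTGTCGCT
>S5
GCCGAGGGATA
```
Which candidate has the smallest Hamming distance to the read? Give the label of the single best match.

Hamming distances to read — S1: 7; S2: 2; S3: 5; S4: 4; S5: 9.
Smallest is S2 with 2 mismatches.

S2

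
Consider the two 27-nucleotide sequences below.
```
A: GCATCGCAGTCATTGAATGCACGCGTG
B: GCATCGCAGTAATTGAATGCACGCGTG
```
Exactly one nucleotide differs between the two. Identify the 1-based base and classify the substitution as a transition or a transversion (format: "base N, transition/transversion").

base 11, transversion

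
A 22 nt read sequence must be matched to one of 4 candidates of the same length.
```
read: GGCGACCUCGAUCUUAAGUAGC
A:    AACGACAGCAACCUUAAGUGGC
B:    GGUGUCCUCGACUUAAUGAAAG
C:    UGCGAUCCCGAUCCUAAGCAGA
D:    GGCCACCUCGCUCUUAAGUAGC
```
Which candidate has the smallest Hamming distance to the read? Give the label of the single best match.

Hamming distances to read — A: 7; B: 9; C: 6; D: 2.
Smallest is D with 2 mismatches.

D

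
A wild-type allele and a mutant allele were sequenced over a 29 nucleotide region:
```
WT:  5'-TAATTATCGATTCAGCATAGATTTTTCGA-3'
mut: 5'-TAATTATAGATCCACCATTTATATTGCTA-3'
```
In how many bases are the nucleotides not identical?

Comparing position by position, 8 bases differ: 8 (C/A), 12 (T/C), 15 (G/C), 19 (A/T), 20 (G/T), 23 (T/A), 26 (T/G), 28 (G/T).

8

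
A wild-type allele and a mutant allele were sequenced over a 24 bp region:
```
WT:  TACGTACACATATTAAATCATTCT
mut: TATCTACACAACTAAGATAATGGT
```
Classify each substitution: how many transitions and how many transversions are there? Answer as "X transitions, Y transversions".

2 transitions, 7 transversions

Mismatches (1-based):
position 3: C→T (pyrimidine→pyrimidine, transition)
position 4: G→C (purine→pyrimidine, transversion)
position 11: T→A (pyrimidine→purine, transversion)
position 12: A→C (purine→pyrimidine, transversion)
position 14: T→A (pyrimidine→purine, transversion)
position 16: A→G (purine→purine, transition)
position 19: C→A (pyrimidine→purine, transversion)
position 22: T→G (pyrimidine→purine, transversion)
position 23: C→G (pyrimidine→purine, transversion)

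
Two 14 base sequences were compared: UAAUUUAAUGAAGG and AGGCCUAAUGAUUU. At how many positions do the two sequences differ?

8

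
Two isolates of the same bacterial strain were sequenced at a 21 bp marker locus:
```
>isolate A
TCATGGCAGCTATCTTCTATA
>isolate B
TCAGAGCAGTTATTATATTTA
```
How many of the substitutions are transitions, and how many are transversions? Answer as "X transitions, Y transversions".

3 transitions, 4 transversions

Transitions (purine↔purine or pyrimidine↔pyrimidine): 5 G→A, 10 C→T, 14 C→T.
Transversions (purine↔pyrimidine): 4 T→G, 15 T→A, 17 C→A, 19 A→T.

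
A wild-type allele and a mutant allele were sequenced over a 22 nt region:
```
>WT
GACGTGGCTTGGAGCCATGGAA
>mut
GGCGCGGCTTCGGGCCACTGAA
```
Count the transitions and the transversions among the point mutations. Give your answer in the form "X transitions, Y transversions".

4 transitions, 2 transversions

Transitions (purine↔purine or pyrimidine↔pyrimidine): 2 A→G, 5 T→C, 13 A→G, 18 T→C.
Transversions (purine↔pyrimidine): 11 G→C, 19 G→T.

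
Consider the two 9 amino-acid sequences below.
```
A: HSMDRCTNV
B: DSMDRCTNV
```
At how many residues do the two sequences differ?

1

Comparing position by position, 1 residue differs: 1 (H/D).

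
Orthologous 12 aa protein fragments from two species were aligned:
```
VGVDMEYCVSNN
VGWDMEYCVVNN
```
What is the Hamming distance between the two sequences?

2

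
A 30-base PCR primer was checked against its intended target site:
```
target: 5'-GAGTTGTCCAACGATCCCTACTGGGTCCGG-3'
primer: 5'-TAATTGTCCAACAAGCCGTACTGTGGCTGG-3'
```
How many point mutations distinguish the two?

8

The sequences differ at bases 1, 3, 13, 15, 18, 24, 26, 28 (1-based) — 8 in total.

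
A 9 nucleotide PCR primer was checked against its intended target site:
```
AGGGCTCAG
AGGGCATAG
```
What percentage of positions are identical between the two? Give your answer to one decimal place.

2 positions differ (6, 7), so 7 of 9 match: 7/9 = 77.78%.

77.8%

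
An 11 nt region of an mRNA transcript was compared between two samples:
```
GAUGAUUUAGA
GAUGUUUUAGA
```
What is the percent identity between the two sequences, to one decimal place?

1 position differs (5), so 10 of 11 match: 10/11 = 90.91%.

90.9%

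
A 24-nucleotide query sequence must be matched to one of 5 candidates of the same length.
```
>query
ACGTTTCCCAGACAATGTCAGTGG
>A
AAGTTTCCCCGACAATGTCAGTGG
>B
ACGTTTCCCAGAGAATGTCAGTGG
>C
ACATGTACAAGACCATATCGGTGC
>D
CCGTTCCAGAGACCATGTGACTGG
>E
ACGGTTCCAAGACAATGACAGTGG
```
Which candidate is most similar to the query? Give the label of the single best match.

B

Hamming distances to query — A: 2; B: 1; C: 8; D: 7; E: 3.
Smallest is B with 1 mismatch.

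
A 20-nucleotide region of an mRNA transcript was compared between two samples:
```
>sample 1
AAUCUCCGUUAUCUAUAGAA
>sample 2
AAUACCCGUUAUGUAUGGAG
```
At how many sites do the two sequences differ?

5

Comparing position by position, 5 sites differ: 4 (C/A), 5 (U/C), 13 (C/G), 17 (A/G), 20 (A/G).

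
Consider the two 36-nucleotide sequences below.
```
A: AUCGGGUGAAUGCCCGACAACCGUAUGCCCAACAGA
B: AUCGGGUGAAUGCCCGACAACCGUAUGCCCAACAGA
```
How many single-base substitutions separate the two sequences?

No positions differ; the sequences are identical.

0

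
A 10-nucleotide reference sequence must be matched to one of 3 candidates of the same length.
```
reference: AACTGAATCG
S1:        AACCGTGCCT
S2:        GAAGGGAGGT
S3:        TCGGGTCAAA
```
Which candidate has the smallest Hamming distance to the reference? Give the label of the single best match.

S1

Hamming distances to reference — S1: 5; S2: 7; S3: 9.
Smallest is S1 with 5 mismatches.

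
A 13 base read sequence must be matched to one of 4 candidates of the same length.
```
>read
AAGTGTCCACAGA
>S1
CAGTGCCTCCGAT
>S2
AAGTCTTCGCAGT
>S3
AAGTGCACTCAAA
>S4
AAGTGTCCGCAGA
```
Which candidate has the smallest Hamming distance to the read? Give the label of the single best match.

Hamming distances to read — S1: 7; S2: 4; S3: 4; S4: 1.
Smallest is S4 with 1 mismatch.

S4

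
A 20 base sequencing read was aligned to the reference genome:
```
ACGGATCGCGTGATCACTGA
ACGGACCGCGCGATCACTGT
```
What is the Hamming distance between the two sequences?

Mismatches (1-based): site 6: T→C; site 11: T→C; site 20: A→T.

3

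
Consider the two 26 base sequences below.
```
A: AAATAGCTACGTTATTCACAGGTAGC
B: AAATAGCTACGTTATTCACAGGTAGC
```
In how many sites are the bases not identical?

0

The two sequences are identical at every position.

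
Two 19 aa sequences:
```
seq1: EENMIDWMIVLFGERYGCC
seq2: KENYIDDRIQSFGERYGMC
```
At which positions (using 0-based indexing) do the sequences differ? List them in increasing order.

Differences at position 0 (E→K), position 3 (M→Y), position 6 (W→D), position 7 (M→R), position 9 (V→Q), position 10 (L→S), position 17 (C→M).

0, 3, 6, 7, 9, 10, 17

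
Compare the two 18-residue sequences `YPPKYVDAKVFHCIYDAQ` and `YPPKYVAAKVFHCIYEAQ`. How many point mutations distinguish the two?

Mismatches (1-based): residue 7: D→A; residue 16: D→E.

2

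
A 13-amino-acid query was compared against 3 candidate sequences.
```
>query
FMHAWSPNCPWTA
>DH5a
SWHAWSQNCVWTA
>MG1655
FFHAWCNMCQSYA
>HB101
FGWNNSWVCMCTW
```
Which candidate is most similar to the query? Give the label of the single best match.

DH5a

DH5a differs at 4 positions; MG1655 differs at 7 positions; HB101 differs at 9 positions. The closest is DH5a.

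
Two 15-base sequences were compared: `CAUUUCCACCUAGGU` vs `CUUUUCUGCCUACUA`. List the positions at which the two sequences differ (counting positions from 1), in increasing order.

2, 7, 8, 13, 14, 15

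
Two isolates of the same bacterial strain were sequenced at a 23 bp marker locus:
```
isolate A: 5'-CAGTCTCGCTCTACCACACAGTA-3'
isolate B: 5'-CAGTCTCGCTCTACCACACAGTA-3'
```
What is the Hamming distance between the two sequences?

0

No positions differ; the sequences are identical.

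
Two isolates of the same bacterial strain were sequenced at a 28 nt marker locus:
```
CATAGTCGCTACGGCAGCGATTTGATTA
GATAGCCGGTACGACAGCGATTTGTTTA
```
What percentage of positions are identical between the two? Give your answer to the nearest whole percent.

82%

5 positions differ (1, 6, 9, 14, 25), so 23 of 28 match: 23/28 = 82.14%.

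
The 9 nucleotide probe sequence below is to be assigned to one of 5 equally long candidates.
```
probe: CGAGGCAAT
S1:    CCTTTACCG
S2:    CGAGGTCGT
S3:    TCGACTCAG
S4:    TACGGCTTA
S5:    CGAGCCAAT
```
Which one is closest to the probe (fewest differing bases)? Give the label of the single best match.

S5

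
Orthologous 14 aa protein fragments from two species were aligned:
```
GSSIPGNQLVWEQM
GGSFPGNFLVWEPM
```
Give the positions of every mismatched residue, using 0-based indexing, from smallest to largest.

1, 3, 7, 12

Scanning 0-based: 1: S/G; 3: I/F; 7: Q/F; 12: Q/P.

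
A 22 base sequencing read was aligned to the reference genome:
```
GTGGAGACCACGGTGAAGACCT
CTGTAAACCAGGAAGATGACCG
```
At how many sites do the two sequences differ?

8

Comparing position by position, 8 sites differ: 1 (G/C), 4 (G/T), 6 (G/A), 11 (C/G), 13 (G/A), 14 (T/A), 17 (A/T), 22 (T/G).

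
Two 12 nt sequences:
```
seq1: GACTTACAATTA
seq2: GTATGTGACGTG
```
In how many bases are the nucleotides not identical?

Comparing position by position, 8 bases differ: 2 (A/T), 3 (C/A), 5 (T/G), 6 (A/T), 7 (C/G), 9 (A/C), 10 (T/G), 12 (A/G).

8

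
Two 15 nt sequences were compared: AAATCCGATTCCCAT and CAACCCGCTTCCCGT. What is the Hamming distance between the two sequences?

Comparing position by position, 4 bases differ: 1 (A/C), 4 (T/C), 8 (A/C), 14 (A/G).

4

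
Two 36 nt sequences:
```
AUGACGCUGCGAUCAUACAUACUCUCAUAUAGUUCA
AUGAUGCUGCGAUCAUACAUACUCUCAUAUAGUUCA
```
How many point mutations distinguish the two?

1

Mismatches (1-based): site 5: C→U.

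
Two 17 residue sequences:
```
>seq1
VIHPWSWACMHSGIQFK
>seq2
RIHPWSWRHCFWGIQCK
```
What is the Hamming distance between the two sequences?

The sequences differ at residues 1, 8, 9, 10, 11, 12, 16 (1-based) — 7 in total.

7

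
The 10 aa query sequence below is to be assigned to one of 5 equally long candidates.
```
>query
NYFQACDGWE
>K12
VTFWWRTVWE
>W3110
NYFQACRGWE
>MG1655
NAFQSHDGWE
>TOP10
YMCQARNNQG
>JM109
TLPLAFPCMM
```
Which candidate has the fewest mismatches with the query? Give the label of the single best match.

W3110

K12 differs at 7 positions; W3110 differs at 1 position; MG1655 differs at 3 positions; TOP10 differs at 8 positions; JM109 differs at 9 positions. The closest is W3110.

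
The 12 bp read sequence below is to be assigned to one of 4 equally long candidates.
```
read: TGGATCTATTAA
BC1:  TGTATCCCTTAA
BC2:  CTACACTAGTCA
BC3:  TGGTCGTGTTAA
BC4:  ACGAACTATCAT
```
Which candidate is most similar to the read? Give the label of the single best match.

BC1

BC1 differs at 3 sites; BC2 differs at 7 sites; BC3 differs at 4 sites; BC4 differs at 5 sites. The closest is BC1.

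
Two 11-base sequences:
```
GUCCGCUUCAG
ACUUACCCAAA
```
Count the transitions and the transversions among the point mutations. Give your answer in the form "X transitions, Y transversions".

8 transitions, 1 transversion

Transitions (purine↔purine or pyrimidine↔pyrimidine): 1 G→A, 2 U→C, 3 C→U, 4 C→U, 5 G→A, 7 U→C, 8 U→C, 11 G→A.
Transversions (purine↔pyrimidine): 9 C→A.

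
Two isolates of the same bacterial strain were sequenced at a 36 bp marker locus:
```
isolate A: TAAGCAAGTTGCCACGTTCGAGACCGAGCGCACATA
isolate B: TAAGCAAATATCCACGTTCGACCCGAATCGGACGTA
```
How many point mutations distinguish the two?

The sequences differ at sites 8, 10, 11, 22, 23, 25, 26, 28, 31, 34 (1-based) — 10 in total.

10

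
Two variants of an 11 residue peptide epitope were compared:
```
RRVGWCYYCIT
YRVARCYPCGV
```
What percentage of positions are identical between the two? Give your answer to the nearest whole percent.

Mismatches at positions 1, 4, 5, 8, 10, 11 (1-based): 6 of 11.
Identical positions: 5/11 = 45.45% → 45%.

45%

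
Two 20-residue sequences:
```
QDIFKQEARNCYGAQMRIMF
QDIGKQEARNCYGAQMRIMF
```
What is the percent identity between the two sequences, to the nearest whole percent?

95%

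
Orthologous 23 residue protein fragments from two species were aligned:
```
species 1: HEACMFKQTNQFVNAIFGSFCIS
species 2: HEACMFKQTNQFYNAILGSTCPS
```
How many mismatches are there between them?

4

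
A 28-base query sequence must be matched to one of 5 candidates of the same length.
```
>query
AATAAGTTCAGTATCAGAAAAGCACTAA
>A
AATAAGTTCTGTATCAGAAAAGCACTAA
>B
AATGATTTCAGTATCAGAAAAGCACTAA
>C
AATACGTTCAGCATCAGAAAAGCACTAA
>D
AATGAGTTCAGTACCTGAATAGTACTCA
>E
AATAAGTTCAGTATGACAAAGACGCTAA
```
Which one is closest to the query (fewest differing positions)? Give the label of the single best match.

A

Hamming distances to query — A: 1; B: 2; C: 2; D: 6; E: 5.
Smallest is A with 1 mismatch.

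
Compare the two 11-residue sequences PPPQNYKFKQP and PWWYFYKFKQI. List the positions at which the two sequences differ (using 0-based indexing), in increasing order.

Differences at position 1 (P→W), position 2 (P→W), position 3 (Q→Y), position 4 (N→F), position 10 (P→I).

1, 2, 3, 4, 10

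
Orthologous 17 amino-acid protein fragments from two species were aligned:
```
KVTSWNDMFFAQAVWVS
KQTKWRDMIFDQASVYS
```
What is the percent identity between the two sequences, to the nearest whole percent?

53%

8 positions differ (2, 4, 6, 9, 11, 14, 15, 16), so 9 of 17 match: 9/17 = 52.94%.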